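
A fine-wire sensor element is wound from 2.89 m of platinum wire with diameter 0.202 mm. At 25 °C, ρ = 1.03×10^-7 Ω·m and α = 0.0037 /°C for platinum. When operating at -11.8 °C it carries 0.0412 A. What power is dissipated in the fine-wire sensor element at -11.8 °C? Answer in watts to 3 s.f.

A = π(d/2)² = π(1.0100e-04 m)² = 3.205e-08 m²
R₍25₎ = ρL/A = (1.03×10^-7)(2.89)/(3.205e-08) = 9.288 Ω
R₍-11.8₎ = R₍25₎(1 + αΔT) = 9.288 × (1 + 0.0037×-36.8) = 8.024 Ω
P = I²R = (0.0412)² × 8.024 = 0.0136 W

0.0136 W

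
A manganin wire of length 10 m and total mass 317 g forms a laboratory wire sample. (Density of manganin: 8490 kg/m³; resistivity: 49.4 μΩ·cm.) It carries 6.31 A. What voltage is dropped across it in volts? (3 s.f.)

ρ = 49.4 μΩ·cm = 4.94×10^-7 Ω·m
A = m/(density·L) = 0.317/(8490×10) = 3.7338e-06 m²
R = ρL/A = (4.94×10^-7)(10)/(3.7338e-06) = 1.323 Ω
V = IR = 6.31 × 1.323 = 8.35 V

8.35 V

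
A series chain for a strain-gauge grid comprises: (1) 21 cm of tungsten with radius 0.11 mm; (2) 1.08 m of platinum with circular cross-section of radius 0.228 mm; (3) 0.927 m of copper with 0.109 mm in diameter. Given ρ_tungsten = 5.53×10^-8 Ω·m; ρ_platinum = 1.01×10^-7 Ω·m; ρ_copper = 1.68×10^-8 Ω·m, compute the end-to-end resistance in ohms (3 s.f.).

Seg 1: A = πr² = π(1.1000e-04 m)² = 3.801e-08 m²
R_1 = (5.53×10^-8)(0.21)/(3.801e-08) = 0.3055 Ω
Seg 2: A = πr² = π(2.2800e-04 m)² = 1.633e-07 m²
R_2 = (1.01×10^-7)(1.08)/(1.633e-07) = 0.6679 Ω
Seg 3: A = π(d/2)² = π(5.4500e-05 m)² = 9.331e-09 m²
R_3 = (1.68×10^-8)(0.927)/(9.331e-09) = 1.669 Ω
R_total = R_1 + R_2 + R_3 = 2.64 Ω

2.64 Ω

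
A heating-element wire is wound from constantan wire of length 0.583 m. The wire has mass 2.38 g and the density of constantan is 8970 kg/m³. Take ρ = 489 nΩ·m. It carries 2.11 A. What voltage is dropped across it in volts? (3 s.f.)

1.32 V

ρ = 489 nΩ·m = 4.89×10^-7 Ω·m
A = m/(density·L) = 0.00238/(8970×0.583) = 4.5511e-07 m²
R = ρL/A = (4.89×10^-7)(0.583)/(4.5511e-07) = 0.6264 Ω
V = IR = 2.11 × 0.6264 = 1.32 V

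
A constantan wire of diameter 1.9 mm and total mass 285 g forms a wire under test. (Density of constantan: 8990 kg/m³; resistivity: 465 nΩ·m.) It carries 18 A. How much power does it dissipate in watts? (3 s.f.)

594 W

ρ = 465 nΩ·m = 4.65×10^-7 Ω·m
A = π(d/2)² = π(9.5000e-04 m)² = 2.8353e-06 m²
L = m/(density·A) = 0.285/(8990×2.8353e-06) = 11.18 m
R = ρL/A = (4.65×10^-7)(11.18)/(2.8353e-06) = 1.834 Ω
P = I²R = (18)² × 1.834 = 594 W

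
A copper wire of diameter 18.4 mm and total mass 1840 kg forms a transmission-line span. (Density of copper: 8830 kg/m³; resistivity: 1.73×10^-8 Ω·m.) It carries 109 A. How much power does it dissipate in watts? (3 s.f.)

606 W

A = π(d/2)² = π(9.2000e-03 m)² = 2.6590e-04 m²
L = m/(density·A) = 1840/(8830×2.6590e-04) = 783.7 m
R = ρL/A = (1.73×10^-8)(783.7)/(2.6590e-04) = 0.05099 Ω
P = I²R = (109)² × 0.05099 = 606 W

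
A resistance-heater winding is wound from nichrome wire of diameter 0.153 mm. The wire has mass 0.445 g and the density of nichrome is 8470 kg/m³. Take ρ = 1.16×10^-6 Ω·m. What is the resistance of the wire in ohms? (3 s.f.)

A = π(d/2)² = π(7.6500e-05 m)² = 1.8385e-08 m²
L = m/(density·A) = 4.450×10^-4/(8470×1.8385e-08) = 2.858 m
R = ρL/A = (1.16×10^-6)(2.858)/(1.8385e-08) = 180 Ω

180 Ω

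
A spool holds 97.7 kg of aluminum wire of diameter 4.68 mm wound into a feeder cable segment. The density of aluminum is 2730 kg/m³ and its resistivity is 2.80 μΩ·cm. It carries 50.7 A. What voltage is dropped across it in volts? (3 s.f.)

172 V

ρ = 2.80 μΩ·cm = 2.80×10^-8 Ω·m
A = π(d/2)² = π(2.3400e-03 m)² = 1.7202e-05 m²
L = m/(density·A) = 97.7/(2730×1.7202e-05) = 2080 m
R = ρL/A = (2.80×10^-8)(2080)/(1.7202e-05) = 3.386 Ω
V = IR = 50.7 × 3.386 = 172 V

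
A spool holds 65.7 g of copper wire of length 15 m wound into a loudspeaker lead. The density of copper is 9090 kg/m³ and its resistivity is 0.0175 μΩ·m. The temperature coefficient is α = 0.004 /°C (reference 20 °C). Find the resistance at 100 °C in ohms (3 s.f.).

0.719 Ω

ρ = 0.0175 μΩ·m = 1.75×10^-8 Ω·m
A = m/(density·L) = 0.0657/(9090×15) = 4.8185e-07 m²
R = ρL/A = (1.75×10^-8)(15)/(4.8185e-07) = 0.5448 Ω
R(100 °C) = 0.5448 × (1 + 0.004×80) = 0.719 Ω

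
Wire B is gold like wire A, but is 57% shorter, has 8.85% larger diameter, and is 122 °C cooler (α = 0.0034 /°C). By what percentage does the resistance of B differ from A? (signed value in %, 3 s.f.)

R ∝ ρL/d² with ρ ∝ (1+αΔT), so R_B/R_A = (1 − 57/100) × (1 + 8.85/100)⁻² × (1 − 0.0034×122)
= 0.43 × 0.844 × 0.5852 = 0.2124
(R_B − R_A)/R_A = 0.2124 − 1 = -78.8%

-78.8%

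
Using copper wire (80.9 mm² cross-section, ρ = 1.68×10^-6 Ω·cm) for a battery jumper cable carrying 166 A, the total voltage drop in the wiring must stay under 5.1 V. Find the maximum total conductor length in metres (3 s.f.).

ρ = 1.68×10^-6 Ω·cm = 1.68×10^-8 Ω·m
A = 80.9 mm² = 8.090e-05 m²
L_max = V_max·A/(1·ρI) = (5.1)(8.090e-05)/(1.68×10^-8×166) = 148 m

148 m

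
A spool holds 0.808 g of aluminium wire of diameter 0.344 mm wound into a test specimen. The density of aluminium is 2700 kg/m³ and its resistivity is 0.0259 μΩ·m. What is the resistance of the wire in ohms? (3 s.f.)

0.897 Ω

ρ = 0.0259 μΩ·m = 2.59×10^-8 Ω·m
A = π(d/2)² = π(1.7200e-04 m)² = 9.2941e-08 m²
L = m/(density·A) = 8.080×10^-4/(2700×9.2941e-08) = 3.22 m
R = ρL/A = (2.59×10^-8)(3.22)/(9.2941e-08) = 0.897 Ω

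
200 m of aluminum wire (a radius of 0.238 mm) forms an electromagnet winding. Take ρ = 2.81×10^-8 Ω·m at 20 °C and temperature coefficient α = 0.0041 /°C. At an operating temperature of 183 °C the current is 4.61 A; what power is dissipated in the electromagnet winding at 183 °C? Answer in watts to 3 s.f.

A = πr² = π(2.3800e-04 m)² = 1.780e-07 m²
R₍20₎ = ρL/A = (2.81×10^-8)(200)/(1.780e-07) = 31.58 Ω
R₍183₎ = R₍20₎(1 + αΔT) = 31.58 × (1 + 0.0041×163) = 52.69 Ω
P = I²R = (4.61)² × 52.69 = 1120 W

1120 W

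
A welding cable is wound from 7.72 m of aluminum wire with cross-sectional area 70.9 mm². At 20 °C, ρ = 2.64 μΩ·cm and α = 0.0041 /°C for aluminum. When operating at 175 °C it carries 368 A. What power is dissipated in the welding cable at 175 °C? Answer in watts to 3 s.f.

ρ = 2.64 μΩ·cm = 2.64×10^-8 Ω·m
A = 70.9 mm² = 7.090e-05 m²
R₍20₎ = ρL/A = (2.64×10^-8)(7.72)/(7.090e-05) = 0.002875 Ω
R₍175₎ = R₍20₎(1 + αΔT) = 0.002875 × (1 + 0.0041×155) = 0.004701 Ω
P = I²R = (368)² × 0.004701 = 637 W

637 W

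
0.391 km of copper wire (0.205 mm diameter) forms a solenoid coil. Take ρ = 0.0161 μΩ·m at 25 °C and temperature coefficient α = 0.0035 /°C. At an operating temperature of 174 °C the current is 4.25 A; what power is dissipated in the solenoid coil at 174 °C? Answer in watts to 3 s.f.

5240 W

ρ = 0.0161 μΩ·m = 1.61×10^-8 Ω·m
A = π(d/2)² = π(1.0250e-04 m)² = 3.301e-08 m²
R₍25₎ = ρL/A = (1.61×10^-8)(391)/(3.301e-08) = 190.7 Ω
R₍174₎ = R₍25₎(1 + αΔT) = 190.7 × (1 + 0.0035×149) = 290.2 Ω
P = I²R = (4.25)² × 290.2 = 5240 W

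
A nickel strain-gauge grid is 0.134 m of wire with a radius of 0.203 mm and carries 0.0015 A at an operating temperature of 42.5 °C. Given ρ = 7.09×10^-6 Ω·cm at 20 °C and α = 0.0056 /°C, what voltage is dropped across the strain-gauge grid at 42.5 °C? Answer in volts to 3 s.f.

1.24×10^-4 V

ρ = 7.09×10^-6 Ω·cm = 7.09×10^-8 Ω·m
A = πr² = π(2.0300e-04 m)² = 1.295e-07 m²
R₍20₎ = ρL/A = (7.09×10^-8)(0.134)/(1.295e-07) = 0.07339 Ω
R₍42.5₎ = R₍20₎(1 + αΔT) = 0.07339 × (1 + 0.0056×22.5) = 0.08263 Ω
V = IR = 0.0015 × 0.08263 = 1.24×10^-4 V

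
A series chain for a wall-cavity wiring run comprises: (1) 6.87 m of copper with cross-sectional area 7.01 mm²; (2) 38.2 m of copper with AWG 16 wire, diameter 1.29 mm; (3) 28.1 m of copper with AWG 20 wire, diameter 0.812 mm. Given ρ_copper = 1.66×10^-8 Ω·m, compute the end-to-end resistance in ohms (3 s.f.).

Seg 1: A = 7.01 mm² = 7.010e-06 m²
R_1 = (1.66×10^-8)(6.87)/(7.010e-06) = 0.01627 Ω
Seg 2: A = π(1.29/2 mm)² = π(6.4500e-04 m)² = 1.307e-06 m²
R_2 = (1.66×10^-8)(38.2)/(1.307e-06) = 0.4852 Ω
Seg 3: A = π(0.812/2 mm)² = π(4.0600e-04 m)² = 5.178e-07 m²
R_3 = (1.66×10^-8)(28.1)/(5.178e-07) = 0.9008 Ω
R_total = R_1 + R_2 + R_3 = 1.40 Ω

1.40 Ω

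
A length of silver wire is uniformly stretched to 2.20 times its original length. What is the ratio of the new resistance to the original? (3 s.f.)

4.84

Volume constant ⇒ A' = A/k with k = 2.2. R' = ρ(kL)/(A/k) = k²R.
Factor = 4.84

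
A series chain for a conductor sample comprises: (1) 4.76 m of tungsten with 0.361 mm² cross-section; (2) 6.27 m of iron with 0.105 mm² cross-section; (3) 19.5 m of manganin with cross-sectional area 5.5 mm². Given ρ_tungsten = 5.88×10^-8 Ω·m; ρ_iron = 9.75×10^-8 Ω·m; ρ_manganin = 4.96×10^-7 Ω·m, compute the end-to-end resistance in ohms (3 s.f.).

8.36 Ω

Seg 1: A = 0.361 mm² = 3.610e-07 m²
R_1 = (5.88×10^-8)(4.76)/(3.610e-07) = 0.7753 Ω
Seg 2: A = 0.105 mm² = 1.050e-07 m²
R_2 = (9.75×10^-8)(6.27)/(1.050e-07) = 5.822 Ω
Seg 3: A = 5.5 mm² = 5.500e-06 m²
R_3 = (4.96×10^-7)(19.5)/(5.500e-06) = 1.759 Ω
R_total = R_1 + R_2 + R_3 = 8.36 Ω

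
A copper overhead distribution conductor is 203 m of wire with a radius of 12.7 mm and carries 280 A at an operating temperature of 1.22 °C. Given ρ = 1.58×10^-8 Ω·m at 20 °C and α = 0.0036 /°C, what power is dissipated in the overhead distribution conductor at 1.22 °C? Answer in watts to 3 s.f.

A = πr² = π(1.2700e-02 m)² = 5.067e-04 m²
R₍20₎ = ρL/A = (1.58×10^-8)(203)/(5.067e-04) = 0.00633 Ω
R₍1.22₎ = R₍20₎(1 + αΔT) = 0.00633 × (1 + 0.0036×-18.8) = 0.005902 Ω
P = I²R = (280)² × 0.005902 = 463 W

463 W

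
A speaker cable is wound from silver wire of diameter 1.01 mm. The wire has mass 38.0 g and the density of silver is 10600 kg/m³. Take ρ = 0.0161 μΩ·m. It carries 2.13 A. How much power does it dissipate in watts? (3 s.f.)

0.408 W

ρ = 0.0161 μΩ·m = 1.61×10^-8 Ω·m
A = π(d/2)² = π(5.0500e-04 m)² = 8.0118e-07 m²
L = m/(density·A) = 0.038/(10600×8.0118e-07) = 4.475 m
R = ρL/A = (1.61×10^-8)(4.475)/(8.0118e-07) = 0.08992 Ω
P = I²R = (2.13)² × 0.08992 = 0.408 W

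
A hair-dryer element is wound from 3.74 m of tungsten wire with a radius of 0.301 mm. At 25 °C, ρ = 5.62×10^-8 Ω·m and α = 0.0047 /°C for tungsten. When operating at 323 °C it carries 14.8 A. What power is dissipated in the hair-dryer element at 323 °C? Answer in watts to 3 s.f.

388 W

A = πr² = π(3.0100e-04 m)² = 2.846e-07 m²
R₍25₎ = ρL/A = (5.62×10^-8)(3.74)/(2.846e-07) = 0.7385 Ω
R₍323₎ = R₍25₎(1 + αΔT) = 0.7385 × (1 + 0.0047×298) = 1.773 Ω
P = I²R = (14.8)² × 1.773 = 388 W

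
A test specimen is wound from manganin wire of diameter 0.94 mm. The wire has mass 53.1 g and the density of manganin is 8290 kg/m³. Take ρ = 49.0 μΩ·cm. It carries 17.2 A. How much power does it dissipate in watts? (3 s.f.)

ρ = 49.0 μΩ·cm = 4.90×10^-7 Ω·m
A = π(d/2)² = π(4.7000e-04 m)² = 6.9398e-07 m²
L = m/(density·A) = 0.0531/(8290×6.9398e-07) = 9.23 m
R = ρL/A = (4.90×10^-7)(9.23)/(6.9398e-07) = 6.517 Ω
P = I²R = (17.2)² × 6.517 = 1930 W

1930 W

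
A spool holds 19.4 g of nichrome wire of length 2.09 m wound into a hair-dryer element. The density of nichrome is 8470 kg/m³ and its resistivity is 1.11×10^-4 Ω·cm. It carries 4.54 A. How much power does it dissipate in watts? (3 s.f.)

ρ = 1.11×10^-4 Ω·cm = 1.11×10^-6 Ω·m
A = m/(density·L) = 0.0194/(8470×2.09) = 1.0959e-06 m²
R = ρL/A = (1.11×10^-6)(2.09)/(1.0959e-06) = 2.117 Ω
P = I²R = (4.54)² × 2.117 = 43.6 W

43.6 W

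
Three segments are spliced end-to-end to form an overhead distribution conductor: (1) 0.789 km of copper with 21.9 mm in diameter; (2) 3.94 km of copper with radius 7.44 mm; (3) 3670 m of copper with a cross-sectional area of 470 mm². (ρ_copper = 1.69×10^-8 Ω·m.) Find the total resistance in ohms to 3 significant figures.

Seg 1: A = π(d/2)² = π(1.0950e-02 m)² = 3.767e-04 m²
R_1 = (1.69×10^-8)(789)/(3.767e-04) = 0.0354 Ω
Seg 2: A = πr² = π(7.4400e-03 m)² = 1.739e-04 m²
R_2 = (1.69×10^-8)(3940)/(1.739e-04) = 0.3829 Ω
Seg 3: A = 470 mm² = 4.700e-04 m²
R_3 = (1.69×10^-8)(3670)/(4.700e-04) = 0.132 Ω
R_total = R_1 + R_2 + R_3 = 0.550 Ω

0.550 Ω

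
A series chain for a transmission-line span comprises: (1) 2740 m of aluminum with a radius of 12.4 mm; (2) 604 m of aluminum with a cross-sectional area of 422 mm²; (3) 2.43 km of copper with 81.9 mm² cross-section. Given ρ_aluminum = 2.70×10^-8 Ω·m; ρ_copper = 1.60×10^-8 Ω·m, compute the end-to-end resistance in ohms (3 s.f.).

Seg 1: A = πr² = π(1.2400e-02 m)² = 4.831e-04 m²
R_1 = (2.70×10^-8)(2740)/(4.831e-04) = 0.1532 Ω
Seg 2: A = 422 mm² = 4.220e-04 m²
R_2 = (2.70×10^-8)(604)/(4.220e-04) = 0.03864 Ω
Seg 3: A = 81.9 mm² = 8.190e-05 m²
R_3 = (1.60×10^-8)(2430)/(8.190e-05) = 0.4747 Ω
R_total = R_1 + R_2 + R_3 = 0.667 Ω

0.667 Ω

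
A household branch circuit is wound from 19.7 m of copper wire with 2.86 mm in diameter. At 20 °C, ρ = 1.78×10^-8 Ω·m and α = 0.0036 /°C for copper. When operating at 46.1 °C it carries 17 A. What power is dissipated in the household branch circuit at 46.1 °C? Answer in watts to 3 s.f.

17.3 W

A = π(d/2)² = π(1.4300e-03 m)² = 6.424e-06 m²
R₍20₎ = ρL/A = (1.78×10^-8)(19.7)/(6.424e-06) = 0.05458 Ω
R₍46.1₎ = R₍20₎(1 + αΔT) = 0.05458 × (1 + 0.0036×26.1) = 0.05971 Ω
P = I²R = (17)² × 0.05971 = 17.3 W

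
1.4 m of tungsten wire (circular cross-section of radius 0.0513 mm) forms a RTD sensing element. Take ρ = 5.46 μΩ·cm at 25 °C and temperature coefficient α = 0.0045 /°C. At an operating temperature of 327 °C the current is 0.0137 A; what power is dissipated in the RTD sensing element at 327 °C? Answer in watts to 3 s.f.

ρ = 5.46 μΩ·cm = 5.46×10^-8 Ω·m
A = πr² = π(5.1300e-05 m)² = 8.268e-09 m²
R₍25₎ = ρL/A = (5.46×10^-8)(1.4)/(8.268e-09) = 9.246 Ω
R₍327₎ = R₍25₎(1 + αΔT) = 9.246 × (1 + 0.0045×302) = 21.81 Ω
P = I²R = (0.0137)² × 21.81 = 0.00409 W

0.00409 W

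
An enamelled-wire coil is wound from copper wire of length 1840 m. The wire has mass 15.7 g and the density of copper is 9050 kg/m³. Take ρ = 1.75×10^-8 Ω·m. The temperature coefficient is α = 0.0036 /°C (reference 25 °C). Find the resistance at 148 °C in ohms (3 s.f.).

49300 Ω

A = m/(density·L) = 0.0157/(9050×1840) = 9.4283e-10 m²
R = ρL/A = (1.75×10^-8)(1840)/(9.4283e-10) = 34150 Ω
R(148 °C) = 34150 × (1 + 0.0036×123) = 49300 Ω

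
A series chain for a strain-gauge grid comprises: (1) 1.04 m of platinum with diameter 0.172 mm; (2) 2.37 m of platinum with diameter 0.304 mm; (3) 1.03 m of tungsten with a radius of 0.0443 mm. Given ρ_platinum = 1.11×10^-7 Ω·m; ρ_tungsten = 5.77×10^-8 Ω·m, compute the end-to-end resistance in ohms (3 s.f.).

18.2 Ω

Seg 1: A = π(d/2)² = π(8.6000e-05 m)² = 2.324e-08 m²
R_1 = (1.11×10^-7)(1.04)/(2.324e-08) = 4.968 Ω
Seg 2: A = π(d/2)² = π(1.5200e-04 m)² = 7.258e-08 m²
R_2 = (1.11×10^-7)(2.37)/(7.258e-08) = 3.624 Ω
Seg 3: A = πr² = π(4.4300e-05 m)² = 6.165e-09 m²
R_3 = (5.77×10^-8)(1.03)/(6.165e-09) = 9.64 Ω
R_total = R_1 + R_2 + R_3 = 18.2 Ω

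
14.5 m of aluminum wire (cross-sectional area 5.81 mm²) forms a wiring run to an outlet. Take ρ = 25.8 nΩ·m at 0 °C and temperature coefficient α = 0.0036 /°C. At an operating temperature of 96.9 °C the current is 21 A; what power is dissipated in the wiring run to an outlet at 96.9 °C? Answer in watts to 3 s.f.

38.3 W

ρ = 25.8 nΩ·m = 2.58×10^-8 Ω·m
A = 5.81 mm² = 5.810e-06 m²
R₍0₎ = ρL/A = (2.58×10^-8)(14.5)/(5.810e-06) = 0.06439 Ω
R₍96.9₎ = R₍0₎(1 + αΔT) = 0.06439 × (1 + 0.0036×96.9) = 0.08685 Ω
P = I²R = (21)² × 0.08685 = 38.3 W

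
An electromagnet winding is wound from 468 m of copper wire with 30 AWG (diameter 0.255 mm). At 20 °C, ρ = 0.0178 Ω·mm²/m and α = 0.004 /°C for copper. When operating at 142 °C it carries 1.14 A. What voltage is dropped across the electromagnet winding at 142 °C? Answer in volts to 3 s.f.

ρ = 0.0178 Ω·mm²/m = 1.78×10^-8 Ω·m
A = π(0.255/2 mm)² = π(1.2750e-04 m)² = 5.107e-08 m²
R₍20₎ = ρL/A = (1.78×10^-8)(468)/(5.107e-08) = 163.1 Ω
R₍142₎ = R₍20₎(1 + αΔT) = 163.1 × (1 + 0.004×122) = 242.7 Ω
V = IR = 1.14 × 242.7 = 277 V

277 V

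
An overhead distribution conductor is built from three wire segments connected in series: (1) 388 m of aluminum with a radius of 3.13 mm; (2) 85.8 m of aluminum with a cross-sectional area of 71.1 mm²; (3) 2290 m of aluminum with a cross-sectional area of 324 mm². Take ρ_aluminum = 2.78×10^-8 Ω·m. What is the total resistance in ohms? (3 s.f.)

Seg 1: A = πr² = π(3.1300e-03 m)² = 3.078e-05 m²
R_1 = (2.78×10^-8)(388)/(3.078e-05) = 0.3505 Ω
Seg 2: A = 71.1 mm² = 7.110e-05 m²
R_2 = (2.78×10^-8)(85.8)/(7.110e-05) = 0.03355 Ω
Seg 3: A = 324 mm² = 3.240e-04 m²
R_3 = (2.78×10^-8)(2290)/(3.240e-04) = 0.1965 Ω
R_total = R_1 + R_2 + R_3 = 0.580 Ω

0.580 Ω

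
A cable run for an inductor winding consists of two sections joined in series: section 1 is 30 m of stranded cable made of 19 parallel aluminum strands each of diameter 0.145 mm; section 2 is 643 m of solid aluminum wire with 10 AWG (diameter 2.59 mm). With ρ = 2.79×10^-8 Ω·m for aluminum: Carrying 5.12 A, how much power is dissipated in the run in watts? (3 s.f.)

Section 1: A_strand = π(7.2500e-05)² = 1.651e-08 m²; R₁ = ρL/(N·A_s) = (2.79×10^-8)(30)/(19×1.651e-08) = 2.668 Ω
Section 2: A = π(2.59/2 mm)² = π(1.2950e-03 m)² = 5.269e-06 m²
R₂ = (2.79×10^-8)(643)/(5.269e-06) = 3.405 Ω
R = R₁ + R₂ = 6.073 Ω
P = I²R = (5.12)² × 6.073 = 159 W

159 W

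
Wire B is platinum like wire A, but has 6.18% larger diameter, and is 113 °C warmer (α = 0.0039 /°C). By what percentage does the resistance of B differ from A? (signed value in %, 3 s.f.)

27.8%

R ∝ ρL/d² with ρ ∝ (1+αΔT), so R_B/R_A = (1 + 6.18/100)⁻² × (1 + 0.0039×113)
= 0.887 × 1.441 = 1.278
(R_B − R_A)/R_A = 1.278 − 1 = 27.8%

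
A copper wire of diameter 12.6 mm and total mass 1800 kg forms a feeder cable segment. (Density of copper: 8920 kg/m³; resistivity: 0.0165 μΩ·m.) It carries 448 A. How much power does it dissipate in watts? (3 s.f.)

ρ = 0.0165 μΩ·m = 1.65×10^-8 Ω·m
A = π(d/2)² = π(6.3000e-03 m)² = 1.2469e-04 m²
L = m/(density·A) = 1800/(8920×1.2469e-04) = 1618 m
R = ρL/A = (1.65×10^-8)(1618)/(1.2469e-04) = 0.2142 Ω
P = I²R = (448)² × 0.2142 = 43000 W

43000 W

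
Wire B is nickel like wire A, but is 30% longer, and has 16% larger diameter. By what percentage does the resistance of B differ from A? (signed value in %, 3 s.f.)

R ∝ L/d², so R_B/R_A = (1 + 30/100) × (1 + 16/100)⁻²
= 1.3 × 0.7432 = 0.9661
(R_B − R_A)/R_A = 0.9661 − 1 = -3.39%

-3.39%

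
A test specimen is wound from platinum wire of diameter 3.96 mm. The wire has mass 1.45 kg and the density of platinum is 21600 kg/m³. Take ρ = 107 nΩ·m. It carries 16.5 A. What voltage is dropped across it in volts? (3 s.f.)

0.781 V

ρ = 107 nΩ·m = 1.07×10^-7 Ω·m
A = π(d/2)² = π(1.9800e-03 m)² = 1.2316e-05 m²
L = m/(density·A) = 1.45/(21600×1.2316e-05) = 5.45 m
R = ρL/A = (1.07×10^-7)(5.45)/(1.2316e-05) = 0.04735 Ω
V = IR = 16.5 × 0.04735 = 0.781 V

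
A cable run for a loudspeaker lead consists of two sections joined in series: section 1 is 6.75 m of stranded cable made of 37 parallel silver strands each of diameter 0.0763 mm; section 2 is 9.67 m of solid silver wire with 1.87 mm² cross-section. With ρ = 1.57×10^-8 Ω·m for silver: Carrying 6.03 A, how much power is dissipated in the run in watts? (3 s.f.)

Section 1: A_strand = π(3.8150e-05)² = 4.572e-09 m²; R₁ = ρL/(N·A_s) = (1.57×10^-8)(6.75)/(37×4.572e-09) = 0.6264 Ω
Section 2: A = 1.87 mm² = 1.870e-06 m²
R₂ = (1.57×10^-8)(9.67)/(1.870e-06) = 0.08119 Ω
R = R₁ + R₂ = 0.7076 Ω
P = I²R = (6.03)² × 0.7076 = 25.7 W

25.7 W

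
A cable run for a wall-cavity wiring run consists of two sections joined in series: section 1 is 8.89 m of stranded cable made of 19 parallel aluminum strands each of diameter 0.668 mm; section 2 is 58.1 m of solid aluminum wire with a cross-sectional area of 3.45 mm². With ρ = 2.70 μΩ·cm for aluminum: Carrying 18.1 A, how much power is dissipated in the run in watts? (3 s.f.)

161 W

ρ = 2.70 μΩ·cm = 2.70×10^-8 Ω·m
Section 1: A_strand = π(3.3400e-04)² = 3.505e-07 m²; R₁ = ρL/(N·A_s) = (2.70×10^-8)(8.89)/(19×3.505e-07) = 0.03605 Ω
Section 2: A = 3.45 mm² = 3.450e-06 m²
R₂ = (2.70×10^-8)(58.1)/(3.450e-06) = 0.4547 Ω
R = R₁ + R₂ = 0.4907 Ω
P = I²R = (18.1)² × 0.4907 = 161 W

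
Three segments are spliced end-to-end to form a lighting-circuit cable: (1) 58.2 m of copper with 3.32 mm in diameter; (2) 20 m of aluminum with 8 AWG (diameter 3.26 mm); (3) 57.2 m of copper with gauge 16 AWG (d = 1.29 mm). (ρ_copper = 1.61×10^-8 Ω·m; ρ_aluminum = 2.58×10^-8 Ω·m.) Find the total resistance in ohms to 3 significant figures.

0.875 Ω

Seg 1: A = π(d/2)² = π(1.6600e-03 m)² = 8.657e-06 m²
R_1 = (1.61×10^-8)(58.2)/(8.657e-06) = 0.1082 Ω
Seg 2: A = π(3.26/2 mm)² = π(1.6300e-03 m)² = 8.347e-06 m²
R_2 = (2.58×10^-8)(20)/(8.347e-06) = 0.06182 Ω
Seg 3: A = π(1.29/2 mm)² = π(6.4500e-04 m)² = 1.307e-06 m²
R_3 = (1.61×10^-8)(57.2)/(1.307e-06) = 0.7046 Ω
R_total = R_1 + R_2 + R_3 = 0.875 Ω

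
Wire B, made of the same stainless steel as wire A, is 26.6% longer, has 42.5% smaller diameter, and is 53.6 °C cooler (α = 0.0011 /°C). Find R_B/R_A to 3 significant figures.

R ∝ ρL/d² with ρ ∝ (1+αΔT), so R_B/R_A = (1 + 26.6/100) × (1 − 42.5/100)⁻² × (1 − 0.0011×53.6)
= 1.266 × 3.025 × 0.941 = 3.60

3.60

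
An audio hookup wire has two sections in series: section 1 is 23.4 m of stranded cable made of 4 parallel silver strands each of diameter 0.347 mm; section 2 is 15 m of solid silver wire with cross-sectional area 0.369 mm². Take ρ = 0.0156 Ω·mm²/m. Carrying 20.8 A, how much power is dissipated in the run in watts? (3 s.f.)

692 W

ρ = 0.0156 Ω·mm²/m = 1.56×10^-8 Ω·m
Section 1: A_strand = π(1.7350e-04)² = 9.457e-08 m²; R₁ = ρL/(N·A_s) = (1.56×10^-8)(23.4)/(4×9.457e-08) = 0.965 Ω
Section 2: A = 0.369 mm² = 3.690e-07 m²
R₂ = (1.56×10^-8)(15)/(3.690e-07) = 0.6341 Ω
R = R₁ + R₂ = 1.599 Ω
P = I²R = (20.8)² × 1.599 = 692 W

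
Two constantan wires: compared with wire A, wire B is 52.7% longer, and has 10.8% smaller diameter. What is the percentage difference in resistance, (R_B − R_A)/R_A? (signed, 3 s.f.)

91.9%

R ∝ L/d², so R_B/R_A = (1 + 52.7/100) × (1 − 10.8/100)⁻²
= 1.527 × 1.257 = 1.919
(R_B − R_A)/R_A = 1.919 − 1 = 91.9%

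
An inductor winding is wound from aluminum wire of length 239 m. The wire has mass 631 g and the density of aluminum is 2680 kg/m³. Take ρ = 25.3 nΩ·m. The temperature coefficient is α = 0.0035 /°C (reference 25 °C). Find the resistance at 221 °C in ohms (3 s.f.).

ρ = 25.3 nΩ·m = 2.53×10^-8 Ω·m
A = m/(density·L) = 0.631/(2680×239) = 9.8514e-07 m²
R = ρL/A = (2.53×10^-8)(239)/(9.8514e-07) = 6.138 Ω
R(221 °C) = 6.138 × (1 + 0.0035×196) = 10.3 Ω

10.3 Ω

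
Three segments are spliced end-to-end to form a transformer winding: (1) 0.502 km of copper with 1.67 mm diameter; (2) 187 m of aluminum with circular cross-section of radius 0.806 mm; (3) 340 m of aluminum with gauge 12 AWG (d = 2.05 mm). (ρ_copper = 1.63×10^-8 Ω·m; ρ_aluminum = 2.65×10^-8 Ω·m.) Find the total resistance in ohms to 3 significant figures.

Seg 1: A = π(d/2)² = π(8.3500e-04 m)² = 2.190e-06 m²
R_1 = (1.63×10^-8)(502)/(2.190e-06) = 3.736 Ω
Seg 2: A = πr² = π(8.0600e-04 m)² = 2.041e-06 m²
R_2 = (2.65×10^-8)(187)/(2.041e-06) = 2.428 Ω
Seg 3: A = π(2.05/2 mm)² = π(1.0250e-03 m)² = 3.301e-06 m²
R_3 = (2.65×10^-8)(340)/(3.301e-06) = 2.73 Ω
R_total = R_1 + R_2 + R_3 = 8.89 Ω

8.89 Ω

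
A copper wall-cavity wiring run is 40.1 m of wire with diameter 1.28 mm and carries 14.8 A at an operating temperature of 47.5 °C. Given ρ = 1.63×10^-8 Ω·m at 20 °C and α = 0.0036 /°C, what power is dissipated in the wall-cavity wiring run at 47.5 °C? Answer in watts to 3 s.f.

122 W

A = π(d/2)² = π(6.4000e-04 m)² = 1.287e-06 m²
R₍20₎ = ρL/A = (1.63×10^-8)(40.1)/(1.287e-06) = 0.508 Ω
R₍47.5₎ = R₍20₎(1 + αΔT) = 0.508 × (1 + 0.0036×27.5) = 0.5582 Ω
P = I²R = (14.8)² × 0.5582 = 122 W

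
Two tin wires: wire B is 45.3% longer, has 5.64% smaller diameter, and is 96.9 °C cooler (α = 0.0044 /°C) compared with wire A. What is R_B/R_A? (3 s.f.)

0.936

R ∝ ρL/d² with ρ ∝ (1+αΔT), so R_B/R_A = (1 + 45.3/100) × (1 − 5.64/100)⁻² × (1 − 0.0044×96.9)
= 1.453 × 1.123 × 0.5736 = 0.936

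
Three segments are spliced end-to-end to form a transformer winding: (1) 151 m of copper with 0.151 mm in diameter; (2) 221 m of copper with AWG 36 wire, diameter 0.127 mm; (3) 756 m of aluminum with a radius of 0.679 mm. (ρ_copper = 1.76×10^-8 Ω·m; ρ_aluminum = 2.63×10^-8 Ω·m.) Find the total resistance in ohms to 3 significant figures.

Seg 1: A = π(d/2)² = π(7.5500e-05 m)² = 1.791e-08 m²
R_1 = (1.76×10^-8)(151)/(1.791e-08) = 148.4 Ω
Seg 2: A = π(0.127/2 mm)² = π(6.3500e-05 m)² = 1.267e-08 m²
R_2 = (1.76×10^-8)(221)/(1.267e-08) = 307 Ω
Seg 3: A = πr² = π(6.7900e-04 m)² = 1.448e-06 m²
R_3 = (2.63×10^-8)(756)/(1.448e-06) = 13.73 Ω
R_total = R_1 + R_2 + R_3 = 469 Ω

469 Ω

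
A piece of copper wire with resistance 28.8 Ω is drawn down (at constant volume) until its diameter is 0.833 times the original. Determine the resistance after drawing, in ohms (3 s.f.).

Volume constant ⇒ L' = L/r² with r = 0.833. R' = ρL'/A' = ρ(L/r²)/(πr²d₀²/4) = R/r⁴.
R' = 2.077 × 28.8 = 59.8 Ω

59.8 Ω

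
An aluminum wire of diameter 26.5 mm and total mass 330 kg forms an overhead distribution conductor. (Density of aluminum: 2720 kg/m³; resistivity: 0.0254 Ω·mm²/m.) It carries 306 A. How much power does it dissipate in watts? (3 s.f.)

949 W

ρ = 0.0254 Ω·mm²/m = 2.54×10^-8 Ω·m
A = π(d/2)² = π(1.3250e-02 m)² = 5.5155e-04 m²
L = m/(density·A) = 330/(2720×5.5155e-04) = 220 m
R = ρL/A = (2.54×10^-8)(220)/(5.5155e-04) = 0.01013 Ω
P = I²R = (306)² × 0.01013 = 949 W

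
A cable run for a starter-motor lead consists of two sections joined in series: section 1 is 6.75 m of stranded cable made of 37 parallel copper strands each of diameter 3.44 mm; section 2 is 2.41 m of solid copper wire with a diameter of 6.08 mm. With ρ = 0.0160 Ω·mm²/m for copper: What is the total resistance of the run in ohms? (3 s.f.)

0.00164 Ω

ρ = 0.0160 Ω·mm²/m = 1.60×10^-8 Ω·m
Section 1: A_strand = π(1.7200e-03)² = 9.294e-06 m²; R₁ = ρL/(N·A_s) = (1.60×10^-8)(6.75)/(37×9.294e-06) = 3.141×10^-4 Ω
Section 2: A = π(d/2)² = π(3.0400e-03 m)² = 2.903e-05 m²
R₂ = (1.60×10^-8)(2.41)/(2.903e-05) = 0.001328 Ω
R = R₁ + R₂ = 0.00164 Ω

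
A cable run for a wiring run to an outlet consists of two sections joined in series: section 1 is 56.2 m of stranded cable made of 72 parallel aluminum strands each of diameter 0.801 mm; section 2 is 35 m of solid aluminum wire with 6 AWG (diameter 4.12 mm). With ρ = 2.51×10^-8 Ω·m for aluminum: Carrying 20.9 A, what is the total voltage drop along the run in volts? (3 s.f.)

2.19 V

Section 1: A_strand = π(4.0050e-04)² = 5.039e-07 m²; R₁ = ρL/(N·A_s) = (2.51×10^-8)(56.2)/(72×5.039e-07) = 0.03888 Ω
Section 2: A = π(4.12/2 mm)² = π(2.0600e-03 m)² = 1.333e-05 m²
R₂ = (2.51×10^-8)(35)/(1.333e-05) = 0.0659 Ω
R = R₁ + R₂ = 0.1048 Ω
V = IR = 20.9 × 0.1048 = 2.19 V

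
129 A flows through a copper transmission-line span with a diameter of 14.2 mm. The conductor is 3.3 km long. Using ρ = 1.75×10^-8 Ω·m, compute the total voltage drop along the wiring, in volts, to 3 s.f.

47.0 V

A = π(d/2)² = π(7.1000e-03 m)² = 1.584e-04 m²
R = ρL/A = (1.75×10^-8)(3300)/(1.584e-04) = 0.3647 Ω
V = IR = 129 × 0.3647 = 47.0 V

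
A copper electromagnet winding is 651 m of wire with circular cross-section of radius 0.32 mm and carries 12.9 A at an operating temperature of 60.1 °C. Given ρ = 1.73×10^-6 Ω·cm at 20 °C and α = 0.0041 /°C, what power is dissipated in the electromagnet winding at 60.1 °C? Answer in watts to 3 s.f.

6780 W

ρ = 1.73×10^-6 Ω·cm = 1.73×10^-8 Ω·m
A = πr² = π(3.2000e-04 m)² = 3.217e-07 m²
R₍20₎ = ρL/A = (1.73×10^-8)(651)/(3.217e-07) = 35.01 Ω
R₍60.1₎ = R₍20₎(1 + αΔT) = 35.01 × (1 + 0.0041×40.1) = 40.76 Ω
P = I²R = (12.9)² × 40.76 = 6780 W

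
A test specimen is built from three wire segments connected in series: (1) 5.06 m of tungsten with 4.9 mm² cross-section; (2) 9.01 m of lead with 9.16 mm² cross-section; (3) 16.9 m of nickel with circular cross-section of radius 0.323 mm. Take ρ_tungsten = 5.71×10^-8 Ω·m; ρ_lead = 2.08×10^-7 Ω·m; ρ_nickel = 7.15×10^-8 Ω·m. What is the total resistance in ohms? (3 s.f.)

Seg 1: A = 4.9 mm² = 4.900e-06 m²
R_1 = (5.71×10^-8)(5.06)/(4.900e-06) = 0.05896 Ω
Seg 2: A = 9.16 mm² = 9.160e-06 m²
R_2 = (2.08×10^-7)(9.01)/(9.160e-06) = 0.2046 Ω
Seg 3: A = πr² = π(3.2300e-04 m)² = 3.278e-07 m²
R_3 = (7.15×10^-8)(16.9)/(3.278e-07) = 3.687 Ω
R_total = R_1 + R_2 + R_3 = 3.95 Ω

3.95 Ω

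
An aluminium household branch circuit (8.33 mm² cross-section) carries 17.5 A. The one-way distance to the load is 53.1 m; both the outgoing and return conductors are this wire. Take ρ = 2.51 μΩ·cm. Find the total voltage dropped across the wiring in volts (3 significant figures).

5.60 V

ρ = 2.51 μΩ·cm = 2.51×10^-8 Ω·m
A = 8.33 mm² = 8.330e-06 m²
Total conductor length (both ways) L = 2 × 53.1 = 106.2 m
R = ρL/A = (2.51×10^-8)(106.2)/(8.330e-06) = 0.32 Ω
V = IR = 17.5 × 0.32 = 5.60 V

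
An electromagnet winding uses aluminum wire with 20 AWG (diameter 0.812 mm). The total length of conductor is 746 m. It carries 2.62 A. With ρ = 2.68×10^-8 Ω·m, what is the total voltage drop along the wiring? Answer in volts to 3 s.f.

101 V

A = π(0.812/2 mm)² = π(4.0600e-04 m)² = 5.178e-07 m²
R = ρL/A = (2.68×10^-8)(746)/(5.178e-07) = 38.61 Ω
V = IR = 2.62 × 38.61 = 101 V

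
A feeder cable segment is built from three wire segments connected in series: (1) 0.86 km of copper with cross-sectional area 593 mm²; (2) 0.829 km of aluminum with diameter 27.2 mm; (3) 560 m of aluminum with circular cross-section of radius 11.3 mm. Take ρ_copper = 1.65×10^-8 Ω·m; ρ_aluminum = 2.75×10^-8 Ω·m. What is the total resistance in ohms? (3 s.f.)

Seg 1: A = 593 mm² = 5.930e-04 m²
R_1 = (1.65×10^-8)(860)/(5.930e-04) = 0.02393 Ω
Seg 2: A = π(d/2)² = π(1.3600e-02 m)² = 5.811e-04 m²
R_2 = (2.75×10^-8)(829)/(5.811e-04) = 0.03923 Ω
Seg 3: A = πr² = π(1.1300e-02 m)² = 4.011e-04 m²
R_3 = (2.75×10^-8)(560)/(4.011e-04) = 0.03839 Ω
R_total = R_1 + R_2 + R_3 = 0.102 Ω

0.102 Ω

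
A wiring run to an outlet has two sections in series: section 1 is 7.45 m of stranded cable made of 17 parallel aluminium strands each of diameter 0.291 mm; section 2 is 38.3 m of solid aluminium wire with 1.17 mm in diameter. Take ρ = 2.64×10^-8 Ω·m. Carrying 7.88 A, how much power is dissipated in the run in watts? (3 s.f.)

69.2 W

Section 1: A_strand = π(1.4550e-04)² = 6.651e-08 m²; R₁ = ρL/(N·A_s) = (2.64×10^-8)(7.45)/(17×6.651e-08) = 0.174 Ω
Section 2: A = π(d/2)² = π(5.8500e-04 m)² = 1.075e-06 m²
R₂ = (2.64×10^-8)(38.3)/(1.075e-06) = 0.9405 Ω
R = R₁ + R₂ = 1.114 Ω
P = I²R = (7.88)² × 1.114 = 69.2 W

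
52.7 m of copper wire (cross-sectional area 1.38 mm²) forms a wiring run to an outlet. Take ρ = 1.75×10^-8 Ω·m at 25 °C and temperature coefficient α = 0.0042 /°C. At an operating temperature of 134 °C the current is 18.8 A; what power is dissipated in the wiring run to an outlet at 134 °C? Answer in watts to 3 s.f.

A = 1.38 mm² = 1.380e-06 m²
R₍25₎ = ρL/A = (1.75×10^-8)(52.7)/(1.380e-06) = 0.6683 Ω
R₍134₎ = R₍25₎(1 + αΔT) = 0.6683 × (1 + 0.0042×109) = 0.9742 Ω
P = I²R = (18.8)² × 0.9742 = 344 W

344 W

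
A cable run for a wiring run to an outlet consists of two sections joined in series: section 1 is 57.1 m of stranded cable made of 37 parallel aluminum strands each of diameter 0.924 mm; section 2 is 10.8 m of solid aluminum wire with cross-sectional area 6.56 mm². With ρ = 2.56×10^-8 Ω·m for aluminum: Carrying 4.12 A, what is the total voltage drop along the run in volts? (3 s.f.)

0.416 V

Section 1: A_strand = π(4.6200e-04)² = 6.706e-07 m²; R₁ = ρL/(N·A_s) = (2.56×10^-8)(57.1)/(37×6.706e-07) = 0.05892 Ω
Section 2: A = 6.56 mm² = 6.560e-06 m²
R₂ = (2.56×10^-8)(10.8)/(6.560e-06) = 0.04215 Ω
R = R₁ + R₂ = 0.1011 Ω
V = IR = 4.12 × 0.1011 = 0.416 V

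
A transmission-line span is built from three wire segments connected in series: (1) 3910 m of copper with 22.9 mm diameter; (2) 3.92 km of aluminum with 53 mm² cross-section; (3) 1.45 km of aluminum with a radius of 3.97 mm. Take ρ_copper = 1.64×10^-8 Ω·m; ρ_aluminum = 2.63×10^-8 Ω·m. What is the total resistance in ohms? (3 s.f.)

Seg 1: A = π(d/2)² = π(1.1450e-02 m)² = 4.119e-04 m²
R_1 = (1.64×10^-8)(3910)/(4.119e-04) = 0.1557 Ω
Seg 2: A = 53 mm² = 5.300e-05 m²
R_2 = (2.63×10^-8)(3920)/(5.300e-05) = 1.945 Ω
Seg 3: A = πr² = π(3.9700e-03 m)² = 4.951e-05 m²
R_3 = (2.63×10^-8)(1450)/(4.951e-05) = 0.7702 Ω
R_total = R_1 + R_2 + R_3 = 2.87 Ω

2.87 Ω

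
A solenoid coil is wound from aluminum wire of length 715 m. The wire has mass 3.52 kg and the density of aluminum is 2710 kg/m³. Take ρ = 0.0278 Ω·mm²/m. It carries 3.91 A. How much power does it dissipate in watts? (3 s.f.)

167 W

ρ = 0.0278 Ω·mm²/m = 2.78×10^-8 Ω·m
A = m/(density·L) = 3.52/(2710×715) = 1.8166e-06 m²
R = ρL/A = (2.78×10^-8)(715)/(1.8166e-06) = 10.94 Ω
P = I²R = (3.91)² × 10.94 = 167 W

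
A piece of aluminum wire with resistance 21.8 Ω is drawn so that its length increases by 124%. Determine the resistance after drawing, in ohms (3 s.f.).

k = 1 + 124/100 = 2.24; volume constant ⇒ A' = A/k, so R' = k²R.
R' = 5.018 × 21.8 = 109 Ω

109 Ω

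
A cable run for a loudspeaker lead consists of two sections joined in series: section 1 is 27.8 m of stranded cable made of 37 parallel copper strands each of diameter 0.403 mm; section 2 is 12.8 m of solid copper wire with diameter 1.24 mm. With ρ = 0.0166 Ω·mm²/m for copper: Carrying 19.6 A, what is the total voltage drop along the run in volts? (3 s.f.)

ρ = 0.0166 Ω·mm²/m = 1.66×10^-8 Ω·m
Section 1: A_strand = π(2.0150e-04)² = 1.276e-07 m²; R₁ = ρL/(N·A_s) = (1.66×10^-8)(27.8)/(37×1.276e-07) = 0.09778 Ω
Section 2: A = π(d/2)² = π(6.2000e-04 m)² = 1.208e-06 m²
R₂ = (1.66×10^-8)(12.8)/(1.208e-06) = 0.1759 Ω
R = R₁ + R₂ = 0.2737 Ω
V = IR = 19.6 × 0.2737 = 5.37 V

5.37 V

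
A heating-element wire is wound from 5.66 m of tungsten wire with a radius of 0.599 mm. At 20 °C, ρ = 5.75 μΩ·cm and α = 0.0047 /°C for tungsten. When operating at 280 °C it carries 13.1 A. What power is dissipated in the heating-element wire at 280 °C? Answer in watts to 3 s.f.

ρ = 5.75 μΩ·cm = 5.75×10^-8 Ω·m
A = πr² = π(5.9900e-04 m)² = 1.127e-06 m²
R₍20₎ = ρL/A = (5.75×10^-8)(5.66)/(1.127e-06) = 0.2887 Ω
R₍280₎ = R₍20₎(1 + αΔT) = 0.2887 × (1 + 0.0047×260) = 0.6415 Ω
P = I²R = (13.1)² × 0.6415 = 110 W

110 W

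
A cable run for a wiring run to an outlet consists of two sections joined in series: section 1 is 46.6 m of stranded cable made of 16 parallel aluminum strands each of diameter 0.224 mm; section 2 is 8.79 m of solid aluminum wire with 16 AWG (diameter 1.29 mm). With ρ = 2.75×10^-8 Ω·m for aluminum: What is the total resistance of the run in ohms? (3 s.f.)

Section 1: A_strand = π(1.1200e-04)² = 3.941e-08 m²; R₁ = ρL/(N·A_s) = (2.75×10^-8)(46.6)/(16×3.941e-08) = 2.032 Ω
Section 2: A = π(1.29/2 mm)² = π(6.4500e-04 m)² = 1.307e-06 m²
R₂ = (2.75×10^-8)(8.79)/(1.307e-06) = 0.1849 Ω
R = R₁ + R₂ = 2.22 Ω

2.22 Ω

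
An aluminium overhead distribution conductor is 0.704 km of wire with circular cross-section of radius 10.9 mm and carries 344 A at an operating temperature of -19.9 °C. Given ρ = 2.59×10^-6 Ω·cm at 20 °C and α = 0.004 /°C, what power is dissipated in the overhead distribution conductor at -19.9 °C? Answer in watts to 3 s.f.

ρ = 2.59×10^-6 Ω·cm = 2.59×10^-8 Ω·m
A = πr² = π(1.0900e-02 m)² = 3.733e-04 m²
R₍20₎ = ρL/A = (2.59×10^-8)(704)/(3.733e-04) = 0.04885 Ω
R₍-19.9₎ = R₍20₎(1 + αΔT) = 0.04885 × (1 + 0.004×-39.9) = 0.04105 Ω
P = I²R = (344)² × 0.04105 = 4860 W

4860 W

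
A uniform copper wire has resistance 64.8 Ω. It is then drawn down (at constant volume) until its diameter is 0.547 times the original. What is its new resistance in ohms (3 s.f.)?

724 Ω

Volume constant ⇒ L' = L/r² with r = 0.547. R' = ρL'/A' = ρ(L/r²)/(πr²d₀²/4) = R/r⁴.
R' = 11.17 × 64.8 = 724 Ω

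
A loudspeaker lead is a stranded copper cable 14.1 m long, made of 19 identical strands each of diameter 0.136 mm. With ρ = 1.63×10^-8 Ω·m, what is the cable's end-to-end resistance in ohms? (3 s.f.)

0.833 Ω

A_strand = π(6.8000e-05 m)² = 1.453e-08 m²
R_strand = ρL/A = (1.63×10^-8)(14.1)/(1.453e-08) = 15.82 Ω
R_total = R_strand/N = 15.82/19 = 0.833 Ω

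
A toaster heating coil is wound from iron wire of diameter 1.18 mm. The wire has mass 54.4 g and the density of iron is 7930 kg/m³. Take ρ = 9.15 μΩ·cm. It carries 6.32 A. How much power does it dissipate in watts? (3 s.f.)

ρ = 9.15 μΩ·cm = 9.15×10^-8 Ω·m
A = π(d/2)² = π(5.9000e-04 m)² = 1.0936e-06 m²
L = m/(density·A) = 0.0544/(7930×1.0936e-06) = 6.273 m
R = ρL/A = (9.15×10^-8)(6.273)/(1.0936e-06) = 0.5249 Ω
P = I²R = (6.32)² × 0.5249 = 21.0 W

21.0 W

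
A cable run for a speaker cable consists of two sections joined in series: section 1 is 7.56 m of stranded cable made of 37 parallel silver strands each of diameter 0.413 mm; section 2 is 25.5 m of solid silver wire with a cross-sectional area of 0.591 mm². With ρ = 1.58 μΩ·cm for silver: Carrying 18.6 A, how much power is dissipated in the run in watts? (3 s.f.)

ρ = 1.58 μΩ·cm = 1.58×10^-8 Ω·m
Section 1: A_strand = π(2.0650e-04)² = 1.340e-07 m²; R₁ = ρL/(N·A_s) = (1.58×10^-8)(7.56)/(37×1.340e-07) = 0.0241 Ω
Section 2: A = 0.591 mm² = 5.910e-07 m²
R₂ = (1.58×10^-8)(25.5)/(5.910e-07) = 0.6817 Ω
R = R₁ + R₂ = 0.7058 Ω
P = I²R = (18.6)² × 0.7058 = 244 W

244 W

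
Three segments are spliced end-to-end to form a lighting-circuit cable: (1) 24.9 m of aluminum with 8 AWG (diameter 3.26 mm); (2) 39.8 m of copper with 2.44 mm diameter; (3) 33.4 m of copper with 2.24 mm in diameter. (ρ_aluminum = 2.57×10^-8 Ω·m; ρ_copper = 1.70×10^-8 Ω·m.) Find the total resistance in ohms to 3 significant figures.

Seg 1: A = π(3.26/2 mm)² = π(1.6300e-03 m)² = 8.347e-06 m²
R_1 = (2.57×10^-8)(24.9)/(8.347e-06) = 0.07667 Ω
Seg 2: A = π(d/2)² = π(1.2200e-03 m)² = 4.676e-06 m²
R_2 = (1.70×10^-8)(39.8)/(4.676e-06) = 0.1447 Ω
Seg 3: A = π(d/2)² = π(1.1200e-03 m)² = 3.941e-06 m²
R_3 = (1.70×10^-8)(33.4)/(3.941e-06) = 0.1441 Ω
R_total = R_1 + R_2 + R_3 = 0.365 Ω

0.365 Ω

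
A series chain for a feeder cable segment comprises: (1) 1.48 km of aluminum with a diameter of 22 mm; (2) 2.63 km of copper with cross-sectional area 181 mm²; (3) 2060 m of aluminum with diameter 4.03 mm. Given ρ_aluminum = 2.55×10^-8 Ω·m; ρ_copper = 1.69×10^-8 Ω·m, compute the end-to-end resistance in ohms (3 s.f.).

Seg 1: A = π(d/2)² = π(1.1000e-02 m)² = 3.801e-04 m²
R_1 = (2.55×10^-8)(1480)/(3.801e-04) = 0.09928 Ω
Seg 2: A = 181 mm² = 1.810e-04 m²
R_2 = (1.69×10^-8)(2630)/(1.810e-04) = 0.2456 Ω
Seg 3: A = π(d/2)² = π(2.0150e-03 m)² = 1.276e-05 m²
R_3 = (2.55×10^-8)(2060)/(1.276e-05) = 4.118 Ω
R_total = R_1 + R_2 + R_3 = 4.46 Ω

4.46 Ω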